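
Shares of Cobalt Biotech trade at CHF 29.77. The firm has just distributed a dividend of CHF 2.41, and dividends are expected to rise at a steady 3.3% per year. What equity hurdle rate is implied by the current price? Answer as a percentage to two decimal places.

11.66%

Rearranging the constant-growth DDM: r = D₁/P₀ + g.
D₁ = 2.41 × (1 + 0.033) = 2.4895.
r = 2.4895 / 29.77 + 0.033 = 0.08363 + 0.033 = 0.11663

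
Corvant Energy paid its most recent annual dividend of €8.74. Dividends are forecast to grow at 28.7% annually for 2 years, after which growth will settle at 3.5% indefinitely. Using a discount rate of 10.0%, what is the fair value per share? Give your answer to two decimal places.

€212.70

Two-stage DDM. Project D₁…D_2 at 0.287, terminal growth 0.035, discount at r = 0.1.
D_1 = 11.2484
D_2 = 14.4767
Terminal value at t=2: TV = D_3/(r−g) = 14.9833/(0.1−0.035) = 230.5131
P₀ = 11.2484/(1+0.1)^1 + 14.4767/(1+0.1)^2 + 230.5131/(1+0.1)^2 = 212.6966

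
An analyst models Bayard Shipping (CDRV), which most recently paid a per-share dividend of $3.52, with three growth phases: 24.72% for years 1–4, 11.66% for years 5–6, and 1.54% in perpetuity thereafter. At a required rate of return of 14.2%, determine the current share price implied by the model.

$65.71

Three-stage DDM. Project D₁…D_6; terminal Gordon value at t=6 with g = 0.0154; discount at r = 0.142.
D_1 = 4.3901
D_2 = 5.4754
D_3 = 6.8289
D_4 = 8.5170
D_5 = 9.5101
D_6 = 10.6190
TV_6 = 10.7825/(0.142−0.0154) = 85.1698
P₀ = Σ Dₜ/(1+r)ᵗ + TV_6/(1+r)^6 = 65.7150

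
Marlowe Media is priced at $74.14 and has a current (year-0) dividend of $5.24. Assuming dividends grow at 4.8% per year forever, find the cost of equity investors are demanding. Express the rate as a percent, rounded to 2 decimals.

Rearranging the constant-growth DDM: r = D₁/P₀ + g.
D₁ = 5.24 × (1 + 0.048) = 5.4915.
r = 5.4915 / 74.14 + 0.048 = 0.07407 + 0.048 = 0.12207

12.21%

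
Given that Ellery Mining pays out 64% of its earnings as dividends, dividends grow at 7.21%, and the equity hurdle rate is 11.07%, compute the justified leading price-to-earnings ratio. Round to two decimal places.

16.58

Justified leading P/E = b/(r−g) = 0.64/(0.1107−0.0721) = 16.5803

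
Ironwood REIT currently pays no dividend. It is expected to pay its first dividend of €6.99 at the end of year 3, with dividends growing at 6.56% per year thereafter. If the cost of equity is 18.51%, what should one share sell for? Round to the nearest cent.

Deferred-dividend DDM. At t=2 the remaining stream is a growing perpetuity with first payment D_3 = 6.99.
V_2 = D_3/(r−g) = 6.99/(0.1851−0.0656) = 58.4937
P₀ = V_2/(1+r)^2 = 58.4937/(1+0.1851)^2 = 41.6485

€41.65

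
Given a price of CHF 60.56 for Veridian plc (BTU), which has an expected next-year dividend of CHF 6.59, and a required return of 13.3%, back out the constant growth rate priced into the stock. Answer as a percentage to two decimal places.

2.42%

From P₀ = D₁/(r − g), the implied growth is g = r − D₁/P₀.
g = 0.133 − 6.59/60.56 = 0.133 − 0.10882 = 0.02418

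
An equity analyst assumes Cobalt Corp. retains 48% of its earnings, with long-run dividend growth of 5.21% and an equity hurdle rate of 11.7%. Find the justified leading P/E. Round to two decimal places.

8.01

Payout ratio b = 1 − 0.48 = 0.52.
Justified leading P/E = b/(r−g) = 0.52/(0.117−0.0521) = 8.0123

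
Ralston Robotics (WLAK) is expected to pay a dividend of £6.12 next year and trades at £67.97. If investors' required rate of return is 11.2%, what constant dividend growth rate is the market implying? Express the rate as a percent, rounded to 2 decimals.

2.20%

From P₀ = D₁/(r − g), the implied growth is g = r − D₁/P₀.
g = 0.112 − 6.12/67.97 = 0.112 − 0.09004 = 0.02196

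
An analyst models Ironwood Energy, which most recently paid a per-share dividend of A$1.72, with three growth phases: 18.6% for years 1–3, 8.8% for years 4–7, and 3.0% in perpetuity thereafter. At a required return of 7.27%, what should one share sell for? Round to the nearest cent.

A$75.31

Three-stage DDM. Project D₁…D_7; terminal Gordon value at t=7 with g = 0.03; discount at r = 0.0727.
D_1 = 2.0399
D_2 = 2.4193
D_3 = 2.8693
D_4 = 3.1218
D_5 = 3.3966
D_6 = 3.6955
D_7 = 4.0207
TV_7 = 4.1413/(0.0727−0.03) = 96.9856
P₀ = Σ Dₜ/(1+r)ᵗ + TV_7/(1+r)^7 = 75.3051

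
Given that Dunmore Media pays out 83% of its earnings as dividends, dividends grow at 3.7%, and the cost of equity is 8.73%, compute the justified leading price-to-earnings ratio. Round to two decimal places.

Justified leading P/E = b/(r−g) = 0.83/(0.0873−0.037) = 16.5010

16.50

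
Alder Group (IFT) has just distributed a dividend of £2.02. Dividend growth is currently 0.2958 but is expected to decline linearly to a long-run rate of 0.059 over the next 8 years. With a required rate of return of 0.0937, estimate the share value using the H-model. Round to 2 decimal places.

H-model: P₀ = D₀[(1+g_L) + H(g_S−g_L)]/(r−g_L), with H = 8/2 = 4.
P₀ = 2.02 × [(1+0.059) + 4×(0.2958−0.059)] / (0.0937−0.059)
   = 2.02 × 2.0062 / 0.0347 = 116.7874

£116.79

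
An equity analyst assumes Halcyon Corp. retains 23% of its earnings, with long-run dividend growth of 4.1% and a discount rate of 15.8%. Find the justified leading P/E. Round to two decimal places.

Payout ratio b = 1 − 0.23 = 0.77.
Justified leading P/E = b/(r−g) = 0.77/(0.158−0.041) = 6.5812

6.58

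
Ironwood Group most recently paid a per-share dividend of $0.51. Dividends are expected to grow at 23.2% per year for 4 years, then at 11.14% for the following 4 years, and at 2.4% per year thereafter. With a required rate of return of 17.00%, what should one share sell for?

Three-stage DDM. Project D₁…D_8; terminal Gordon value at t=8 with g = 0.024; discount at r = 0.17.
D_1 = 0.6283
D_2 = 0.7741
D_3 = 0.9537
D_4 = 1.1749
D_5 = 1.3058
D_6 = 1.4513
D_7 = 1.6130
D_8 = 1.7926
TV_8 = 1.8357/(0.17−0.024) = 12.5731
P₀ = Σ Dₜ/(1+r)ᵗ + TV_8/(1+r)^8 = 8.1149

$8.11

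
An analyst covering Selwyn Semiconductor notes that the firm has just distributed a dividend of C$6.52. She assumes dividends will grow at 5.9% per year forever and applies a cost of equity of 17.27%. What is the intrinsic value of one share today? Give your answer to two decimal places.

Gordon growth model: P₀ = D₁/(r − g). D₁ = 6.52 × (1 + 0.059) = 6.9047.
P₀ = 6.9047 / (0.1727 − 0.059) = 6.9047 / 0.1137 = 60.7272

C$60.73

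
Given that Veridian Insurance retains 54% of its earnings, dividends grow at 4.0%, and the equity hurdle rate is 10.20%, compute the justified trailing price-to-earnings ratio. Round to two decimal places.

7.72

Payout ratio b = 1 − 0.54 = 0.46.
Justified trailing P/E = b(1+g)/(r−g) = 0.46×(1+0.04)/(0.102−0.04) = 7.7161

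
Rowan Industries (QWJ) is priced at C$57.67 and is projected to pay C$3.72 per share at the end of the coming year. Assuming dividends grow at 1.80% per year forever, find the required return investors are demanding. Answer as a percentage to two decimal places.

Rearranging the constant-growth DDM: r = D₁/P₀ + g.
r = 3.7200 / 57.67 + 0.018 = 0.06450 + 0.018 = 0.08250

8.25%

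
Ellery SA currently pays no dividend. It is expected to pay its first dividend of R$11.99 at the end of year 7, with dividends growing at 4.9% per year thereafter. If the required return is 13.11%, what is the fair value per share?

Deferred-dividend DDM. At t=6 the remaining stream is a growing perpetuity with first payment D_7 = 11.99.
V_6 = D_7/(r−g) = 11.99/(0.1311−0.049) = 146.0414
P₀ = V_6/(1+r)^6 = 146.0414/(1+0.1311)^6 = 69.7381

R$69.74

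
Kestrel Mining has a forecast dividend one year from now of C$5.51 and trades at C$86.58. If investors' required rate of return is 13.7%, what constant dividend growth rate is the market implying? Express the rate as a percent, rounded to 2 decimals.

7.34%

From P₀ = D₁/(r − g), the implied growth is g = r − D₁/P₀.
g = 0.137 − 5.51/86.58 = 0.137 − 0.06364 = 0.07336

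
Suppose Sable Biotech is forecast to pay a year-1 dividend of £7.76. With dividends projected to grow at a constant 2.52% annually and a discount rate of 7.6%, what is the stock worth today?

Gordon growth model: P₀ = D₁/(r − g), with D₁ = 7.76 given directly.
P₀ = 7.7600 / (0.076 − 0.0252) = 7.7600 / 0.0508 = 152.7559

£152.76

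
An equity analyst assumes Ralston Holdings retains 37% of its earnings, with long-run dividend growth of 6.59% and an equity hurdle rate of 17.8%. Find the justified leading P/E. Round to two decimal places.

Payout ratio b = 1 − 0.37 = 0.63.
Justified leading P/E = b/(r−g) = 0.63/(0.178−0.0659) = 5.6200

5.62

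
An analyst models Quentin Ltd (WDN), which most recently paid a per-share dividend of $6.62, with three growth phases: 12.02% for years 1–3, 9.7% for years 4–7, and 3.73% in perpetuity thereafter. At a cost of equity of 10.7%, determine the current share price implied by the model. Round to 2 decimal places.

$145.61

Three-stage DDM. Project D₁…D_7; terminal Gordon value at t=7 with g = 0.0373; discount at r = 0.107.
D_1 = 7.4157
D_2 = 8.3071
D_3 = 9.3056
D_4 = 10.2083
D_5 = 11.1985
D_6 = 12.2847
D_7 = 13.4763
TV_7 = 13.9790/(0.107−0.0373) = 200.5593
P₀ = Σ Dₜ/(1+r)ᵗ + TV_7/(1+r)^7 = 145.6105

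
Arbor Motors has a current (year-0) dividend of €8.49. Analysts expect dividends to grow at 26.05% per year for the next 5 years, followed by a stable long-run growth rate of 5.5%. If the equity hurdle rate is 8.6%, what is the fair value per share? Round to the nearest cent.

Two-stage DDM. Project D₁…D_5 at 0.2605, terminal growth 0.055, discount at r = 0.086.
D_1 = 10.7016
D_2 = 13.4894
D_3 = 17.0034
D_4 = 21.4328
D_5 = 27.0161
Terminal value at t=5: TV = D_6/(r−g) = 28.5019/(0.086−0.055) = 919.4174
P₀ = 10.7016/(1+0.086)^1 + 13.4894/(1+0.086)^2 + 17.0034/(1+0.086)^3 + 21.4328/(1+0.086)^4 + 27.0161/(1+0.086)^5 + 919.4174/(1+0.086)^5 = 676.5043

€676.50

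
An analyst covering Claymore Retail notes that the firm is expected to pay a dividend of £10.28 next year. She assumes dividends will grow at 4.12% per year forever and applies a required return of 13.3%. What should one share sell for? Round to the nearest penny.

Gordon growth model: P₀ = D₁/(r − g), with D₁ = 10.28 given directly.
P₀ = 10.2800 / (0.133 − 0.0412) = 10.2800 / 0.0918 = 111.9826

£111.98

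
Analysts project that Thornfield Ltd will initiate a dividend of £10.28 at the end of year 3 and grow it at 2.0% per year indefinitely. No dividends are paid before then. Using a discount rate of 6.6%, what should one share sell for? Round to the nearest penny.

£196.66

Deferred-dividend DDM. At t=2 the remaining stream is a growing perpetuity with first payment D_3 = 10.28.
V_2 = D_3/(r−g) = 10.28/(0.066−0.02) = 223.4783
P₀ = V_2/(1+r)^2 = 223.4783/(1+0.066)^2 = 196.6622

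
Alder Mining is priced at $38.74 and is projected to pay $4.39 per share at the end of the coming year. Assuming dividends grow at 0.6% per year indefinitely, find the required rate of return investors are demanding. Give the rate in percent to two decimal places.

Rearranging the constant-growth DDM: r = D₁/P₀ + g.
r = 4.3900 / 38.74 + 0.006 = 0.11332 + 0.006 = 0.11932

11.93%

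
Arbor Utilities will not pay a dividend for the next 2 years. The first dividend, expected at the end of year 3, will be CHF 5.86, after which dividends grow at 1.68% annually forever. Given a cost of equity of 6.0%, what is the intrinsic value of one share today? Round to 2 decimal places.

CHF 120.73

Deferred-dividend DDM. At t=2 the remaining stream is a growing perpetuity with first payment D_3 = 5.86.
V_2 = D_3/(r−g) = 5.86/(0.06−0.0168) = 135.6481
P₀ = V_2/(1+r)^2 = 135.6481/(1+0.06)^2 = 120.7264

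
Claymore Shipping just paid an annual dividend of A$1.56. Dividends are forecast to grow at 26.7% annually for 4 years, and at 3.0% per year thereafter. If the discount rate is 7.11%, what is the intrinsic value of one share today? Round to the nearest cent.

Two-stage DDM. Project D₁…D_4 at 0.267, terminal growth 0.03, discount at r = 0.0711.
D_1 = 1.9765
D_2 = 2.5043
D_3 = 3.1729
D_4 = 4.0200
Terminal value at t=4: TV = D_5/(r−g) = 4.1406/(0.0711−0.03) = 100.7457
P₀ = 1.9765/(1+0.0711)^1 + 2.5043/(1+0.0711)^2 + 3.1729/(1+0.0711)^3 + 4.0200/(1+0.0711)^4 + 100.7457/(1+0.0711)^4 = 86.2076

A$86.21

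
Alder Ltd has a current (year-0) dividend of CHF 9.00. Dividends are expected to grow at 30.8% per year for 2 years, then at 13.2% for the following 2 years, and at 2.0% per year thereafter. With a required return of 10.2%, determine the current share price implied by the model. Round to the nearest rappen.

Three-stage DDM. Project D₁…D_4; terminal Gordon value at t=4 with g = 0.02; discount at r = 0.102.
D_1 = 11.7720
D_2 = 15.3978
D_3 = 17.4303
D_4 = 19.7311
TV_4 = 20.1257/(0.102−0.02) = 245.4354
P₀ = Σ Dₜ/(1+r)ᵗ + TV_4/(1+r)^4 = 216.1872

CHF 216.19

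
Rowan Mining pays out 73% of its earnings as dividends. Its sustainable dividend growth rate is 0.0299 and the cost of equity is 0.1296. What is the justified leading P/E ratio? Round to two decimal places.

7.32

Justified leading P/E = b/(r−g) = 0.73/(0.1296−0.0299) = 7.3220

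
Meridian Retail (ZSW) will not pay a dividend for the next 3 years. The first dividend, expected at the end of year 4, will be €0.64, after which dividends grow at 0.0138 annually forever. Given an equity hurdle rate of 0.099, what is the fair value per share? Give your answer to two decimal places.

€5.66

Deferred-dividend DDM. At t=3 the remaining stream is a growing perpetuity with first payment D_4 = 0.64.
V_3 = D_4/(r−g) = 0.64/(0.099−0.0138) = 7.5117
P₀ = V_3/(1+r)^3 = 7.5117/(1+0.099)^3 = 5.6591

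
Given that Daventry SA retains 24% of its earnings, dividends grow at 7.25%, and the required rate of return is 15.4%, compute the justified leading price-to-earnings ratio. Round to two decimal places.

9.33

Payout ratio b = 1 − 0.24 = 0.76.
Justified leading P/E = b/(r−g) = 0.76/(0.154−0.0725) = 9.3252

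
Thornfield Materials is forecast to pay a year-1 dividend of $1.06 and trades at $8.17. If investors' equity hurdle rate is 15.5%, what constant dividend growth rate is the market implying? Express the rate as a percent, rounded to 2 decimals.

2.53%

From P₀ = D₁/(r − g), the implied growth is g = r − D₁/P₀.
g = 0.155 − 1.06/8.17 = 0.155 − 0.12974 = 0.02526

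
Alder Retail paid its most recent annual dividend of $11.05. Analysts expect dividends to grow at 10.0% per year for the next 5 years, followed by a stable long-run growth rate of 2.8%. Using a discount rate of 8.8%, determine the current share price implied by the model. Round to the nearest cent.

$257.10

Two-stage DDM. Project D₁…D_5 at 0.1, terminal growth 0.028, discount at r = 0.088.
D_1 = 12.1550
D_2 = 13.3705
D_3 = 14.7076
D_4 = 16.1783
D_5 = 17.7961
Terminal value at t=5: TV = D_6/(r−g) = 18.2944/(0.088−0.028) = 304.9071
P₀ = 12.1550/(1+0.088)^1 + 13.3705/(1+0.088)^2 + 14.7076/(1+0.088)^3 + 16.1783/(1+0.088)^4 + 17.7961/(1+0.088)^5 + 304.9071/(1+0.088)^5 = 257.1021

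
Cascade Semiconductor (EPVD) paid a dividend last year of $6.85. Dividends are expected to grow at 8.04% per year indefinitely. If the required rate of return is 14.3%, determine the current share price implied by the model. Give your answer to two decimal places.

Gordon growth model: P₀ = D₁/(r − g). D₁ = 6.85 × (1 + 0.0804) = 7.4007.
P₀ = 7.4007 / (0.143 − 0.0804) = 7.4007 / 0.0626 = 118.2227

$118.22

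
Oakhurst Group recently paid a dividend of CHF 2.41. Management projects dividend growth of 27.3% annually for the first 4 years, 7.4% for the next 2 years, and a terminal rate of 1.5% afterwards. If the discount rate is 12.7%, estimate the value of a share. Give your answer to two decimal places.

CHF 52.78

Three-stage DDM. Project D₁…D_6; terminal Gordon value at t=6 with g = 0.015; discount at r = 0.127.
D_1 = 3.0679
D_2 = 3.9055
D_3 = 4.9717
D_4 = 6.3289
D_5 = 6.7973
D_6 = 7.3003
TV_6 = 7.4098/(0.127−0.015) = 66.1587
P₀ = Σ Dₜ/(1+r)ᵗ + TV_6/(1+r)^6 = 52.7831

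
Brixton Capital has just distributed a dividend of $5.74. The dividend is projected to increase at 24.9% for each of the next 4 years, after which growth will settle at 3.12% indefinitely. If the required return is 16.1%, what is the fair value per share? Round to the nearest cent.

$88.73

Two-stage DDM. Project D₁…D_4 at 0.249, terminal growth 0.0312, discount at r = 0.161.
D_1 = 7.1693
D_2 = 8.9544
D_3 = 11.1841
D_4 = 13.9689
Terminal value at t=4: TV = D_5/(r−g) = 14.4047/(0.161−0.0312) = 110.9762
P₀ = 7.1693/(1+0.161)^1 + 8.9544/(1+0.161)^2 + 11.1841/(1+0.161)^3 + 13.9689/(1+0.161)^4 + 110.9762/(1+0.161)^4 = 88.7335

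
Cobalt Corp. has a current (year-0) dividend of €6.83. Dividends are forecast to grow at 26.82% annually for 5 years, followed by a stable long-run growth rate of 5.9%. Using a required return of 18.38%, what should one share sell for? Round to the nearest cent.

Two-stage DDM. Project D₁…D_5 at 0.2682, terminal growth 0.059, discount at r = 0.1838.
D_1 = 8.6618
D_2 = 10.9849
D_3 = 13.9311
D_4 = 17.6674
D_5 = 22.4057
Terminal value at t=5: TV = D_6/(r−g) = 23.7277/(0.1838−0.059) = 190.1257
P₀ = 8.6618/(1+0.1838)^1 + 10.9849/(1+0.1838)^2 + 13.9311/(1+0.1838)^3 + 17.6674/(1+0.1838)^4 + 22.4057/(1+0.1838)^5 + 190.1257/(1+0.1838)^5 = 123.9672

€123.97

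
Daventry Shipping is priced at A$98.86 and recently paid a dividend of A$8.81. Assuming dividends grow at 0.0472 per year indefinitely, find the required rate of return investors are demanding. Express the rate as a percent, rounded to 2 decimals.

Rearranging the constant-growth DDM: r = D₁/P₀ + g.
D₁ = 8.81 × (1 + 0.0472) = 9.2258.
r = 9.2258 / 98.86 + 0.0472 = 0.09332 + 0.0472 = 0.14052

14.05%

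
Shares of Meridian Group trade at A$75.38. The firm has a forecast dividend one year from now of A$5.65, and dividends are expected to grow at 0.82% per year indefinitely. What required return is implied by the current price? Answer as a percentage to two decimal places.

Rearranging the constant-growth DDM: r = D₁/P₀ + g.
r = 5.6500 / 75.38 + 0.0082 = 0.07495 + 0.0082 = 0.08315

8.32%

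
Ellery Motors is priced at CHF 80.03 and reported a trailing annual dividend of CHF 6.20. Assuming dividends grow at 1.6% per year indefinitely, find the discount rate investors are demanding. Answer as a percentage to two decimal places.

9.47%

Rearranging the constant-growth DDM: r = D₁/P₀ + g.
D₁ = 6.20 × (1 + 0.016) = 6.2992.
r = 6.2992 / 80.03 + 0.016 = 0.07871 + 0.016 = 0.09471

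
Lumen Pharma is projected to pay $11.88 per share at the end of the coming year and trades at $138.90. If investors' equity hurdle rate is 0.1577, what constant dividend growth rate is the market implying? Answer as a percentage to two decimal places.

From P₀ = D₁/(r − g), the implied growth is g = r − D₁/P₀.
g = 0.1577 − 11.88/138.90 = 0.1577 − 0.08553 = 0.07217

7.22%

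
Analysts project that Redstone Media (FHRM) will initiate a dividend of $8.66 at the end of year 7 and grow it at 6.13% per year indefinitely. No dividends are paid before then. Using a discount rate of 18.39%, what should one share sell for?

Deferred-dividend DDM. At t=6 the remaining stream is a growing perpetuity with first payment D_7 = 8.66.
V_6 = D_7/(r−g) = 8.66/(0.1839−0.0613) = 70.6362
P₀ = V_6/(1+r)^6 = 70.6362/(1+0.1839)^6 = 25.6529

$25.65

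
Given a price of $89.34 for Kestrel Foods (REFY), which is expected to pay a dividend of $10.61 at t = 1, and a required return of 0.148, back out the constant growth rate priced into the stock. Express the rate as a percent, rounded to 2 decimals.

2.92%

From P₀ = D₁/(r − g), the implied growth is g = r − D₁/P₀.
g = 0.148 − 10.61/89.34 = 0.148 − 0.11876 = 0.02924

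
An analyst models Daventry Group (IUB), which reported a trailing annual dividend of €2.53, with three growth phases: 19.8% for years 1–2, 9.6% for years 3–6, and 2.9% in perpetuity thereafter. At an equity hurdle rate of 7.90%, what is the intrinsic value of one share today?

€87.23

Three-stage DDM. Project D₁…D_6; terminal Gordon value at t=6 with g = 0.029; discount at r = 0.079.
D_1 = 3.0309
D_2 = 3.6311
D_3 = 3.9796
D_4 = 4.3617
D_5 = 4.7804
D_6 = 5.2393
TV_6 = 5.3913/(0.079−0.029) = 107.8256
P₀ = Σ Dₜ/(1+r)ᵗ + TV_6/(1+r)^6 = 87.2295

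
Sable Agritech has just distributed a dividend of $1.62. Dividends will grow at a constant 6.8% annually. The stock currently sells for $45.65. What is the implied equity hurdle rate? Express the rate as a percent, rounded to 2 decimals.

10.59%

Rearranging the constant-growth DDM: r = D₁/P₀ + g.
D₁ = 1.62 × (1 + 0.068) = 1.7302.
r = 1.7302 / 45.65 + 0.068 = 0.03790 + 0.068 = 0.10590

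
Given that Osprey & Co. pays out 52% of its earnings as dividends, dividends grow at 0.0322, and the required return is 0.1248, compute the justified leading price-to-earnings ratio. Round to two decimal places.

5.62

Justified leading P/E = b/(r−g) = 0.52/(0.1248−0.0322) = 5.6156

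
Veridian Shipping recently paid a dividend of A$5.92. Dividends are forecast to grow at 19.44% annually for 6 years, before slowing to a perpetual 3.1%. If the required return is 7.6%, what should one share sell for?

A$305.75

Two-stage DDM. Project D₁…D_6 at 0.1944, terminal growth 0.031, discount at r = 0.076.
D_1 = 7.0708
D_2 = 8.4454
D_3 = 10.0872
D_4 = 12.0482
D_5 = 14.3903
D_6 = 17.1878
Terminal value at t=6: TV = D_7/(r−g) = 17.7206/(0.076−0.031) = 393.7918
P₀ = 7.0708/(1+0.076)^1 + 8.4454/(1+0.076)^2 + 10.0872/(1+0.076)^3 + 12.0482/(1+0.076)^4 + 14.3903/(1+0.076)^5 + 17.1878/(1+0.076)^6 + 393.7918/(1+0.076)^6 = 305.7460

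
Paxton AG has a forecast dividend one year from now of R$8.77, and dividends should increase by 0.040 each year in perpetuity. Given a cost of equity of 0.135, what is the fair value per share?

R$92.32

Gordon growth model: P₀ = D₁/(r − g), with D₁ = 8.77 given directly.
P₀ = 8.7700 / (0.135 − 0.04) = 8.7700 / 0.095 = 92.3158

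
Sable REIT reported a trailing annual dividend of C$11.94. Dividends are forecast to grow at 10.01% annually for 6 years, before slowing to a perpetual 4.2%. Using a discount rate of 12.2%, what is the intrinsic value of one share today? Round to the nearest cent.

C$205.07

Two-stage DDM. Project D₁…D_6 at 0.1001, terminal growth 0.042, discount at r = 0.122.
D_1 = 13.1352
D_2 = 14.4500
D_3 = 15.8965
D_4 = 17.4877
D_5 = 19.2382
D_6 = 21.1640
Terminal value at t=6: TV = D_7/(r−g) = 22.0529/(0.122−0.042) = 275.6608
P₀ = 13.1352/(1+0.122)^1 + 14.4500/(1+0.122)^2 + 15.8965/(1+0.122)^3 + 17.4877/(1+0.122)^4 + 19.2382/(1+0.122)^5 + 21.1640/(1+0.122)^6 + 275.6608/(1+0.122)^6 = 205.0733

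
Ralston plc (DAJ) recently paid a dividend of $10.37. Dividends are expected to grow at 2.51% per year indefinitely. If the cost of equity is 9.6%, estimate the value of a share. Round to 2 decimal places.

Gordon growth model: P₀ = D₁/(r − g). D₁ = 10.37 × (1 + 0.0251) = 10.6303.
P₀ = 10.6303 / (0.096 − 0.0251) = 10.6303 / 0.0709 = 149.9335

$149.93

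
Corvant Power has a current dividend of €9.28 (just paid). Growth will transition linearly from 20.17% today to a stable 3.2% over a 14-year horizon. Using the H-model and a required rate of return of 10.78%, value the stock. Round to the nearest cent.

H-model: P₀ = D₀[(1+g_L) + H(g_S−g_L)]/(r−g_L), with H = 14/2 = 7.
P₀ = 9.28 × [(1+0.032) + 7×(0.2017−0.032)] / (0.1078−0.032)
   = 9.28 × 2.2199 / 0.0758 = 271.7767

€271.78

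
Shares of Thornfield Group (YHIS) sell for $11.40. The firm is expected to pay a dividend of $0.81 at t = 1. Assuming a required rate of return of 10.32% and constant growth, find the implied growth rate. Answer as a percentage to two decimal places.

From P₀ = D₁/(r − g), the implied growth is g = r − D₁/P₀.
g = 0.1032 − 0.81/11.40 = 0.1032 − 0.07105 = 0.03215

3.21%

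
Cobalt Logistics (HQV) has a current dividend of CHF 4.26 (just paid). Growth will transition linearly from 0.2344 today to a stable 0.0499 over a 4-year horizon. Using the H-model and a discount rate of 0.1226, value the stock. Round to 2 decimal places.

CHF 83.14

H-model: P₀ = D₀[(1+g_L) + H(g_S−g_L)]/(r−g_L), with H = 4/2 = 2.
P₀ = 4.26 × [(1+0.0499) + 2×(0.2344−0.0499)] / (0.1226−0.0499)
   = 4.26 × 1.4189 / 0.0727 = 83.1432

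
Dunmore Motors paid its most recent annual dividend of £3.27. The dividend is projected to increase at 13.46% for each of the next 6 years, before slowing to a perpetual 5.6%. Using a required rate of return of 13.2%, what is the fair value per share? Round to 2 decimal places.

£65.84

Two-stage DDM. Project D₁…D_6 at 0.1346, terminal growth 0.056, discount at r = 0.132.
D_1 = 3.7101
D_2 = 4.2095
D_3 = 4.7761
D_4 = 5.4190
D_5 = 6.1484
D_6 = 6.9760
Terminal value at t=6: TV = D_7/(r−g) = 7.3666/(0.132−0.056) = 96.9292
P₀ = 3.7101/(1+0.132)^1 + 4.2095/(1+0.132)^2 + 4.7761/(1+0.132)^3 + 5.4190/(1+0.132)^4 + 6.1484/(1+0.132)^5 + 6.9760/(1+0.132)^6 + 96.9292/(1+0.132)^6 = 65.8439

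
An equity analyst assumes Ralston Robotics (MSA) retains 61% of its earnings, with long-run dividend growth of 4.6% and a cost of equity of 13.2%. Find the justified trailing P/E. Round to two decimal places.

4.74

Payout ratio b = 1 − 0.61 = 0.39.
Justified trailing P/E = b(1+g)/(r−g) = 0.39×(1+0.046)/(0.132−0.046) = 4.7435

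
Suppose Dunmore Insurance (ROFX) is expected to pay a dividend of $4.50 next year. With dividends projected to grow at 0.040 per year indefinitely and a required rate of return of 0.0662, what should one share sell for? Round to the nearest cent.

Gordon growth model: P₀ = D₁/(r − g), with D₁ = 4.50 given directly.
P₀ = 4.5000 / (0.0662 − 0.04) = 4.5000 / 0.0262 = 171.7557

$171.76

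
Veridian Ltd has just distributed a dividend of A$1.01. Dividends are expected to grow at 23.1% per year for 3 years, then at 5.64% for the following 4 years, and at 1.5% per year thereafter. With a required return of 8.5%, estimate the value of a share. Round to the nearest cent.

Three-stage DDM. Project D₁…D_7; terminal Gordon value at t=7 with g = 0.015; discount at r = 0.085.
D_1 = 1.2433
D_2 = 1.5305
D_3 = 1.8841
D_4 = 1.9903
D_5 = 2.1026
D_6 = 2.2212
D_7 = 2.3464
TV_7 = 2.3816/(0.085−0.015) = 34.0234
P₀ = Σ Dₜ/(1+r)ᵗ + TV_7/(1+r)^7 = 28.6632

A$28.66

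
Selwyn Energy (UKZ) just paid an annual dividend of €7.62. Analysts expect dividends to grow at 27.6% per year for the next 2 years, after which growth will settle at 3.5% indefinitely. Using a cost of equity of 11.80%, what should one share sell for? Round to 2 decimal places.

Two-stage DDM. Project D₁…D_2 at 0.276, terminal growth 0.035, discount at r = 0.118.
D_1 = 9.7231
D_2 = 12.4067
Terminal value at t=2: TV = D_3/(r−g) = 12.8409/(0.118−0.035) = 154.7101
P₀ = 9.7231/(1+0.118)^1 + 12.4067/(1+0.118)^2 + 154.7101/(1+0.118)^2 = 142.3984

€142.40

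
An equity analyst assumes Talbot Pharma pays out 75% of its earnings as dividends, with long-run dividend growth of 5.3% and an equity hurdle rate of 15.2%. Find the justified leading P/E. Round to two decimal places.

7.58

Justified leading P/E = b/(r−g) = 0.75/(0.152−0.053) = 7.5758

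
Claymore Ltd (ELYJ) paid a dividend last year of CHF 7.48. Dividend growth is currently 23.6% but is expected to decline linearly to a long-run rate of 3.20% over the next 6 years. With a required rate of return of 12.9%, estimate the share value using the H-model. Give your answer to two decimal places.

H-model: P₀ = D₀[(1+g_L) + H(g_S−g_L)]/(r−g_L), with H = 6/2 = 3.
P₀ = 7.48 × [(1+0.032) + 3×(0.236−0.032)] / (0.129−0.032)
   = 7.48 × 1.6440 / 0.097 = 126.7744

CHF 126.77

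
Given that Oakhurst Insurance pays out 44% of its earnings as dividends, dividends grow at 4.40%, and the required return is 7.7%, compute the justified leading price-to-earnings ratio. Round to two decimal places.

Justified leading P/E = b/(r−g) = 0.44/(0.077−0.044) = 13.3333

13.33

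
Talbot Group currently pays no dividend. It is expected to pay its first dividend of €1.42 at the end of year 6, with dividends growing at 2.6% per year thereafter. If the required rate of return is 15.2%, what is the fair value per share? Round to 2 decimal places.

€5.55

Deferred-dividend DDM. At t=5 the remaining stream is a growing perpetuity with first payment D_6 = 1.42.
V_5 = D_6/(r−g) = 1.42/(0.152−0.026) = 11.2698
P₀ = V_5/(1+r)^5 = 11.2698/(1+0.152)^5 = 5.5546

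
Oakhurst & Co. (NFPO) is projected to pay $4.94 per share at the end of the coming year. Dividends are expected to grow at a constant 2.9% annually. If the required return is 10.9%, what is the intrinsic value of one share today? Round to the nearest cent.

Gordon growth model: P₀ = D₁/(r − g), with D₁ = 4.94 given directly.
P₀ = 4.9400 / (0.109 − 0.029) = 4.9400 / 0.08 = 61.7500

$61.75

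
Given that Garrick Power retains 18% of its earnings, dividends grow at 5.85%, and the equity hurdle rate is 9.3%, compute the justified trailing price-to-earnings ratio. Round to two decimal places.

25.16

Payout ratio b = 1 − 0.18 = 0.82.
Justified trailing P/E = b(1+g)/(r−g) = 0.82×(1+0.0585)/(0.093−0.0585) = 25.1586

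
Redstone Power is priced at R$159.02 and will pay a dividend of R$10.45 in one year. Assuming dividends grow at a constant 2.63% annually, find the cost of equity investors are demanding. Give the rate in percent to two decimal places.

9.20%

Rearranging the constant-growth DDM: r = D₁/P₀ + g.
r = 10.4500 / 159.02 + 0.0263 = 0.06572 + 0.0263 = 0.09202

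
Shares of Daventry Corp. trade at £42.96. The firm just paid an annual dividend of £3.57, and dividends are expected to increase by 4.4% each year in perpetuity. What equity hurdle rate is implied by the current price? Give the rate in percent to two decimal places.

13.08%

Rearranging the constant-growth DDM: r = D₁/P₀ + g.
D₁ = 3.57 × (1 + 0.044) = 3.7271.
r = 3.7271 / 42.96 + 0.044 = 0.08676 + 0.044 = 0.13076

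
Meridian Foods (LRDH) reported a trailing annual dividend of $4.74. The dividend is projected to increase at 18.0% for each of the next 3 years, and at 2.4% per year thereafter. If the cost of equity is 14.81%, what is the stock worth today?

$57.49

Two-stage DDM. Project D₁…D_3 at 0.18, terminal growth 0.024, discount at r = 0.1481.
D_1 = 5.5932
D_2 = 6.6000
D_3 = 7.7880
Terminal value at t=3: TV = D_4/(r−g) = 7.9749/(0.1481−0.024) = 64.2617
P₀ = 5.5932/(1+0.1481)^1 + 6.6000/(1+0.1481)^2 + 7.7880/(1+0.1481)^3 + 64.2617/(1+0.1481)^3 = 57.4882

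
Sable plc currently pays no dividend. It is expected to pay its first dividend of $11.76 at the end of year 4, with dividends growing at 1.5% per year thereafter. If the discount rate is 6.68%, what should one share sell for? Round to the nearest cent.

Deferred-dividend DDM. At t=3 the remaining stream is a growing perpetuity with first payment D_4 = 11.76.
V_3 = D_4/(r−g) = 11.76/(0.0668−0.015) = 227.0270
P₀ = V_3/(1+r)^3 = 227.0270/(1+0.0668)^3 = 186.9944

$186.99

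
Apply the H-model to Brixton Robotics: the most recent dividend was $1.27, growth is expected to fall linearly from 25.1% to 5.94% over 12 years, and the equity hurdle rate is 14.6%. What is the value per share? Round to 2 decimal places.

$32.40

H-model: P₀ = D₀[(1+g_L) + H(g_S−g_L)]/(r−g_L), with H = 12/2 = 6.
P₀ = 1.27 × [(1+0.0594) + 6×(0.251−0.0594)] / (0.146−0.0594)
   = 1.27 × 2.2090 / 0.0866 = 32.3953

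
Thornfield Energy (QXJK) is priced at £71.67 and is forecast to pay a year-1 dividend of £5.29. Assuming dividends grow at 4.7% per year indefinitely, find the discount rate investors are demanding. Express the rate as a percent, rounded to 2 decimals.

12.08%

Rearranging the constant-growth DDM: r = D₁/P₀ + g.
r = 5.2900 / 71.67 + 0.047 = 0.07381 + 0.047 = 0.12081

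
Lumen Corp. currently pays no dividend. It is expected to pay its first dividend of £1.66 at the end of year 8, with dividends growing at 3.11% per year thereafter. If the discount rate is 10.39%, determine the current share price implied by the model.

£11.41

Deferred-dividend DDM. At t=7 the remaining stream is a growing perpetuity with first payment D_8 = 1.66.
V_7 = D_8/(r−g) = 1.66/(0.1039−0.0311) = 22.8022
P₀ = V_7/(1+r)^7 = 22.8022/(1+0.1039)^7 = 11.4148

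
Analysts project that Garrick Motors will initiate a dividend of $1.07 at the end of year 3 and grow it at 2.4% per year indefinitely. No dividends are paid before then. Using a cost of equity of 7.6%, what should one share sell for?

Deferred-dividend DDM. At t=2 the remaining stream is a growing perpetuity with first payment D_3 = 1.07.
V_2 = D_3/(r−g) = 1.07/(0.076−0.024) = 20.5769
P₀ = V_2/(1+r)^2 = 20.5769/(1+0.076)^2 = 17.7728

$17.77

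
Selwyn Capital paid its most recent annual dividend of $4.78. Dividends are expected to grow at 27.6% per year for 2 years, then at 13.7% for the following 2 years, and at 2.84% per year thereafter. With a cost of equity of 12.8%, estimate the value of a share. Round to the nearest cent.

Three-stage DDM. Project D₁…D_4; terminal Gordon value at t=4 with g = 0.0284; discount at r = 0.128.
D_1 = 6.0993
D_2 = 7.7827
D_3 = 8.8489
D_4 = 10.0612
TV_4 = 10.3469/(0.128−0.0284) = 103.8850
P₀ = Σ Dₜ/(1+r)ᵗ + TV_4/(1+r)^4 = 88.0715

$88.07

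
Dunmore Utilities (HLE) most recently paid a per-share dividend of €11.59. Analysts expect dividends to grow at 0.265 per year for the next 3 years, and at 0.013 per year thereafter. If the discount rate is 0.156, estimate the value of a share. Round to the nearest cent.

Two-stage DDM. Project D₁…D_3 at 0.265, terminal growth 0.013, discount at r = 0.156.
D_1 = 14.6614
D_2 = 18.5466
D_3 = 23.4615
Terminal value at t=3: TV = D_4/(r−g) = 23.7665/(0.156−0.013) = 166.1990
P₀ = 14.6614/(1+0.156)^1 + 18.5466/(1+0.156)^2 + 23.4615/(1+0.156)^3 + 166.1990/(1+0.156)^3 = 149.3347

€149.33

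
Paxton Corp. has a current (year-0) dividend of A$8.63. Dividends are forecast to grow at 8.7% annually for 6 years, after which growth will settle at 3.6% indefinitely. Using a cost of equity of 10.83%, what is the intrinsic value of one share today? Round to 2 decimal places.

Two-stage DDM. Project D₁…D_6 at 0.087, terminal growth 0.036, discount at r = 0.1083.
D_1 = 9.3808
D_2 = 10.1969
D_3 = 11.0841
D_4 = 12.0484
D_5 = 13.0966
D_6 = 14.2360
Terminal value at t=6: TV = D_7/(r−g) = 14.7485/(0.1083−0.036) = 203.9903
P₀ = 9.3808/(1+0.1083)^1 + 10.1969/(1+0.1083)^2 + 11.0841/(1+0.1083)^3 + 12.0484/(1+0.1083)^4 + 13.0966/(1+0.1083)^5 + 14.2360/(1+0.1083)^6 + 203.9903/(1+0.1083)^6 = 158.4756

A$158.48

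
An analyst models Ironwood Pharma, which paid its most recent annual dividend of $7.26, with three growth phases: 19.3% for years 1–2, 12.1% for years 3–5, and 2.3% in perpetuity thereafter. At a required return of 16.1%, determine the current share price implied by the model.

$87.73

Three-stage DDM. Project D₁…D_5; terminal Gordon value at t=5 with g = 0.023; discount at r = 0.161.
D_1 = 8.6612
D_2 = 10.3328
D_3 = 11.5831
D_4 = 12.9846
D_5 = 14.5557
TV_5 = 14.8905/(0.161−0.023) = 107.9023
P₀ = Σ Dₜ/(1+r)ᵗ + TV_5/(1+r)^5 = 87.7273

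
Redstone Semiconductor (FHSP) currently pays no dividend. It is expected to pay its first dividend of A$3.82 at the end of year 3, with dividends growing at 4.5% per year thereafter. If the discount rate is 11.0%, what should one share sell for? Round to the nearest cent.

Deferred-dividend DDM. At t=2 the remaining stream is a growing perpetuity with first payment D_3 = 3.82.
V_2 = D_3/(r−g) = 3.82/(0.11−0.045) = 58.7692
P₀ = V_2/(1+r)^2 = 58.7692/(1+0.11)^2 = 47.6984

A$47.70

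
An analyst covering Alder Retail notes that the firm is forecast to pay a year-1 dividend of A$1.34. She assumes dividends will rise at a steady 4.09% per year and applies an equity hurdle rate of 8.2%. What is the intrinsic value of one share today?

A$32.60

Gordon growth model: P₀ = D₁/(r − g), with D₁ = 1.34 given directly.
P₀ = 1.3400 / (0.082 − 0.0409) = 1.3400 / 0.0411 = 32.6034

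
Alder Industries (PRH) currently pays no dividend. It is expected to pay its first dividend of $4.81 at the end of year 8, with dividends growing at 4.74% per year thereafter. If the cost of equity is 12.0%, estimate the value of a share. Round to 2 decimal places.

$29.97

Deferred-dividend DDM. At t=7 the remaining stream is a growing perpetuity with first payment D_8 = 4.81.
V_7 = D_8/(r−g) = 4.81/(0.12−0.0474) = 66.2534
P₀ = V_7/(1+r)^7 = 66.2534/(1+0.12)^7 = 29.9697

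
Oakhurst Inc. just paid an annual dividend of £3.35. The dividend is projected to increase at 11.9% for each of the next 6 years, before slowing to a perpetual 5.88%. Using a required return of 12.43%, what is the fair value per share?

£72.41

Two-stage DDM. Project D₁…D_6 at 0.119, terminal growth 0.0588, discount at r = 0.1243.
D_1 = 3.7487
D_2 = 4.1947
D_3 = 4.6939
D_4 = 5.2525
D_5 = 5.8775
D_6 = 6.5770
Terminal value at t=6: TV = D_7/(r−g) = 6.9637/(0.1243−0.0588) = 106.3158
P₀ = 3.7487/(1+0.1243)^1 + 4.1947/(1+0.1243)^2 + 4.6939/(1+0.1243)^3 + 5.2525/(1+0.1243)^4 + 5.8775/(1+0.1243)^5 + 6.5770/(1+0.1243)^6 + 106.3158/(1+0.1243)^6 = 72.4096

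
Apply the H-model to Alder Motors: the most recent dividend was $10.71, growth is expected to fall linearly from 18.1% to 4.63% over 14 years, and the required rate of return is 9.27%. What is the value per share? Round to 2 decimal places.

H-model: P₀ = D₀[(1+g_L) + H(g_S−g_L)]/(r−g_L), with H = 14/2 = 7.
P₀ = 10.71 × [(1+0.0463) + 7×(0.181−0.0463)] / (0.0927−0.0463)
   = 10.71 × 1.9892 / 0.0464 = 459.1451

$459.15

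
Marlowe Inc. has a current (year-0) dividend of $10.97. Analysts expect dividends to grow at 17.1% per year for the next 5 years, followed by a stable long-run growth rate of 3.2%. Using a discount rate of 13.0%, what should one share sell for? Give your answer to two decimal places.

Two-stage DDM. Project D₁…D_5 at 0.171, terminal growth 0.032, discount at r = 0.13.
D_1 = 12.8459
D_2 = 15.0425
D_3 = 17.6148
D_4 = 20.6269
D_5 = 24.1541
Terminal value at t=5: TV = D_6/(r−g) = 24.9270/(0.13−0.032) = 254.3576
P₀ = 12.8459/(1+0.13)^1 + 15.0425/(1+0.13)^2 + 17.6148/(1+0.13)^3 + 20.6269/(1+0.13)^4 + 24.1541/(1+0.13)^5 + 254.3576/(1+0.13)^5 = 199.1723

$199.17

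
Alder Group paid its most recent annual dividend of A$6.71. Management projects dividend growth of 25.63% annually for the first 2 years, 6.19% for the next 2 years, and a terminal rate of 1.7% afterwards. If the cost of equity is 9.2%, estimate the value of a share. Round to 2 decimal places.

A$147.51

Three-stage DDM. Project D₁…D_4; terminal Gordon value at t=4 with g = 0.017; discount at r = 0.092.
D_1 = 8.4298
D_2 = 10.5903
D_3 = 11.2459
D_4 = 11.9420
TV_4 = 12.1450/(0.092−0.017) = 161.9333
P₀ = Σ Dₜ/(1+r)ᵗ + TV_4/(1+r)^4 = 147.5146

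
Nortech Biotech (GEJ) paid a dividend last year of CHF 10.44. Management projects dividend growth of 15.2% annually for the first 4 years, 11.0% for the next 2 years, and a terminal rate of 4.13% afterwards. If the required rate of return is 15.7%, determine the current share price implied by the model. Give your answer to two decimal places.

Three-stage DDM. Project D₁…D_6; terminal Gordon value at t=6 with g = 0.0413; discount at r = 0.157.
D_1 = 12.0269
D_2 = 13.8550
D_3 = 15.9609
D_4 = 18.3870
D_5 = 20.4095
D_6 = 22.6546
TV_6 = 23.5902/(0.157−0.0413) = 203.8914
P₀ = Σ Dₜ/(1+r)ᵗ + TV_6/(1+r)^6 = 145.5947

CHF 145.59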